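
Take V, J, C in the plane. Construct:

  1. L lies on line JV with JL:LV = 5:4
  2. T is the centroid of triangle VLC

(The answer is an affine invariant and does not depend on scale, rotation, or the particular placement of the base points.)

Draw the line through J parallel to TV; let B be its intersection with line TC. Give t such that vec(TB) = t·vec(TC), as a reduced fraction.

t = -9/4

Work in coordinates with V = (0, 0), J = (1, 0), C = (0, 1).
1. L lies on line JV with JL:LV = 5:4 ⇒ L = (4/9, 0)
2. T is the centroid of triangle VLC ⇒ T = (4/27, 1/3)
through J parallel to TV: direction (-4/27, -1/3); meets TC at B = (13/27, -7/6)
B = T + t·(C−T) with t = -9/4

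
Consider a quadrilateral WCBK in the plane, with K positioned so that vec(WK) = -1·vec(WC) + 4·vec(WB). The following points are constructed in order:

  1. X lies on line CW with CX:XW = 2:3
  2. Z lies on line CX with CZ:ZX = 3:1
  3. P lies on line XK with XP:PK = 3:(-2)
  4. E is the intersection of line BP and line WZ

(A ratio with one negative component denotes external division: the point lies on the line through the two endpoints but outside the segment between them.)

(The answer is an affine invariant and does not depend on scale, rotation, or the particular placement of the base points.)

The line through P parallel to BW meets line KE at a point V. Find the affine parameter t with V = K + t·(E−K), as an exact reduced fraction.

t = -44/19

Assign W = (0, 0), C = (1, 0), B = (0, 1), K = (-1, 4) — the answer is frame-independent, so this choice is without loss of generality.
1. X lies on line CW with CX:XW = 2:3 ⇒ X = (3/5, 0)
2. Z lies on line CX with CZ:ZX = 3:1 ⇒ Z = (7/10, 0)
3. P lies on line XK with XP:PK = 3:(-2) ⇒ P = (-21/5, 12)
4. E is the intersection of line BP and line WZ ⇒ E = (21/55, 0)
through P parallel to BW: direction (0, -1); meets KE at V = (-21/5, 252/19)
V = K + t·(E−K) with t = -44/19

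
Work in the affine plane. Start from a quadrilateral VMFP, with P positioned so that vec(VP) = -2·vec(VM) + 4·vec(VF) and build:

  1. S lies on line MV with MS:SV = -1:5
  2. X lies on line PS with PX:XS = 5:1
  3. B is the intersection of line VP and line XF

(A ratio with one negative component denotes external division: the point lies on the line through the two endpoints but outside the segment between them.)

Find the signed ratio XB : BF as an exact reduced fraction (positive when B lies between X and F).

XB:BF = -25/12

Work in coordinates with V = (0, 0), M = (1, 0), F = (0, 1), P = (-2, 4).
1. S lies on line MV with MS:SV = -1:5 ⇒ S = (5/4, 0)
2. X lies on line PS with PX:XS = 5:1 ⇒ X = (17/24, 2/3)
3. B is the intersection of line VP and line XF ⇒ B = (-17/26, 17/13)
B = X + t·(F−X) with t = 25/13, so XB:BF = t:(1−t) = 25/13:-12/13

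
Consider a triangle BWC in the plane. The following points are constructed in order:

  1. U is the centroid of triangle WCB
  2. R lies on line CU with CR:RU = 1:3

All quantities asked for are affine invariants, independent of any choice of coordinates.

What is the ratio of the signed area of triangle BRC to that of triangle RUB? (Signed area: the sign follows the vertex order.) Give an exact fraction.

Choose coordinates B = (0, 0), W = (1, 0), C = (0, 1).
1. U is the centroid of triangle WCB ⇒ U = (1/3, 1/3)
2. R lies on line CU with CR:RU = 1:3 ⇒ R = (1/12, 5/6)
2·[BRC] = 1/12, 2·[RUB] = -1/4
[BRC]:[RUB] = 1/12:-1/4 = -1/3

[BRC]:[RUB] = -1/3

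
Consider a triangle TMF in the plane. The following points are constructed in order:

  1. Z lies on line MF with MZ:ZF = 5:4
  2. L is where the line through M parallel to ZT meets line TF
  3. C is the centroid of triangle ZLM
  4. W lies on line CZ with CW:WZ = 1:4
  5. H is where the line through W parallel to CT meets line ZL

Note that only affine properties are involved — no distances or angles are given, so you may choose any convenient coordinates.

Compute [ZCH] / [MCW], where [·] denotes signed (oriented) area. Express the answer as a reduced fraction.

[ZCH]:[MCW] = 32/21

Choose coordinates T = (0, 0), M = (1, 0), F = (0, 1).
1. Z lies on line MF with MZ:ZF = 5:4 ⇒ Z = (4/9, 5/9)
2. L is where the line through M parallel to ZT meets line TF ⇒ L = (0, -5/4)
3. C is the centroid of triangle ZLM ⇒ C = (13/27, -25/108)
4. W lies on line CZ with CW:WZ = 1:4 ⇒ W = (64/135, -2/27)
5. H is where the line through W parallel to CT meets line ZL ⇒ H = (292/945, 1/189)
2·[ZCH] = -8/63, 2·[MCW] = -1/12
[ZCH]:[MCW] = -8/63:-1/12 = 32/21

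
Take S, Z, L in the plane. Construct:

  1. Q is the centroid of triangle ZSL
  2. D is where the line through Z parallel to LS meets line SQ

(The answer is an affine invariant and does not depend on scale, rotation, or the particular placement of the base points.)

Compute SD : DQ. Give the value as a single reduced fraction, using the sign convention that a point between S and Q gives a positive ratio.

Set S = (0, 0), Z = (1, 0), L = (0, 1); any affine frame gives the same invariant.
1. Q is the centroid of triangle ZSL ⇒ Q = (1/3, 1/3)
2. D is where the line through Z parallel to LS meets line SQ ⇒ D = (1, 1)
D = S + t·(Q−S) with t = 3, so SD:DQ = t:(1−t) = 3:-2

SD:DQ = -3/2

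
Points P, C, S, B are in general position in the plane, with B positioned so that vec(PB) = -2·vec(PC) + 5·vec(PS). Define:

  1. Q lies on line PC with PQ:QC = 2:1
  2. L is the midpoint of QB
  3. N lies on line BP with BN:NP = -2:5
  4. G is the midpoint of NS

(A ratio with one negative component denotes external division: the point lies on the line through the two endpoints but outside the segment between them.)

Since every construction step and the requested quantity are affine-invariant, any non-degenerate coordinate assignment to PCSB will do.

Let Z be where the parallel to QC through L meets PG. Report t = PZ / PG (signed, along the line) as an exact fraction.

t = 15/28

Choose coordinates P = (0, 0), C = (1, 0), S = (0, 1), B = (-2, 5).
1. Q lies on line PC with PQ:QC = 2:1 ⇒ Q = (2/3, 0)
2. L is the midpoint of QB ⇒ L = (-2/3, 5/2)
3. N lies on line BP with BN:NP = -2:5 ⇒ N = (-10/3, 25/3)
4. G is the midpoint of NS ⇒ G = (-5/3, 14/3)
through L parallel to QC: direction (1/3, 0); meets PG at Z = (-25/28, 5/2)
Z = P + t·(G−P) with t = 15/28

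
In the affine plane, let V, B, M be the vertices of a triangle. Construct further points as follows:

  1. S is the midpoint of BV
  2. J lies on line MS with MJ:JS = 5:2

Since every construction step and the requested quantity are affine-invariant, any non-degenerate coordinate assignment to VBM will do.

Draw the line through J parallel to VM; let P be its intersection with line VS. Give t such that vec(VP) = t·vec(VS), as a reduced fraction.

t = 5/7

Assign V = (0, 0), B = (1, 0), M = (0, 1) — the answer is frame-independent, so this choice is without loss of generality.
1. S is the midpoint of BV ⇒ S = (1/2, 0)
2. J lies on line MS with MJ:JS = 5:2 ⇒ J = (5/14, 2/7)
through J parallel to VM: direction (0, 1); meets VS at P = (5/14, 0)
P = V + t·(S−V) with t = 5/7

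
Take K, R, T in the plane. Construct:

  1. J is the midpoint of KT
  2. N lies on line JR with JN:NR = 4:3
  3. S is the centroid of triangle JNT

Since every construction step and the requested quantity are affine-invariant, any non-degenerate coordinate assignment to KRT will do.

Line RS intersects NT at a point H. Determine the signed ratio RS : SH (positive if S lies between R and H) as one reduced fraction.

Set K = (0, 0), R = (1, 0), T = (0, 1); any affine frame gives the same invariant.
1. J is the midpoint of KT ⇒ J = (0, 1/2)
2. N lies on line JR with JN:NR = 4:3 ⇒ N = (4/7, 3/14)
3. S is the centroid of triangle JNT ⇒ S = (4/21, 4/7)
line RS meets NT at H = (40/91, 36/91)
S = R + t·(H−R) with t = 13/9, so RS:SH = 13/9:-4/9

RS:SH = -13/4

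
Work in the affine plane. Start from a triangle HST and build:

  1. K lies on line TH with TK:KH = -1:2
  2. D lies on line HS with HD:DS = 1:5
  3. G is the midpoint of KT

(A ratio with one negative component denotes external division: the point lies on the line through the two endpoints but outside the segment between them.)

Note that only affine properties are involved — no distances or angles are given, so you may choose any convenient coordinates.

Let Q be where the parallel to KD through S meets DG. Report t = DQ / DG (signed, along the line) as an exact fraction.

t = -20

Assign H = (0, 0), S = (1, 0), T = (0, 1) — the answer is frame-independent, so this choice is without loss of generality.
1. K lies on line TH with TK:KH = -1:2 ⇒ K = (0, 2)
2. D lies on line HS with HD:DS = 1:5 ⇒ D = (1/6, 0)
3. G is the midpoint of KT ⇒ G = (0, 3/2)
through S parallel to KD: direction (1/6, -2); meets DG at Q = (7/2, -30)
Q = D + t·(G−D) with t = -20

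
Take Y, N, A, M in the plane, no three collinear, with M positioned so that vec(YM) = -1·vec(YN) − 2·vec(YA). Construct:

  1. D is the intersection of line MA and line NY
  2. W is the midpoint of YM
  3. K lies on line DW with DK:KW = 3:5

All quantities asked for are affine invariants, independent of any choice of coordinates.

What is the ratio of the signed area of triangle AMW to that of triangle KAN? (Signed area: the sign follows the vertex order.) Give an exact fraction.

[AMW]:[KAN] = -24/85

Assign Y = (0, 0), N = (1, 0), A = (0, 1), M = (-1, -2) — the answer is frame-independent, so this choice is without loss of generality.
1. D is the intersection of line MA and line NY ⇒ D = (-1/3, 0)
2. W is the midpoint of YM ⇒ W = (-1/2, -1)
3. K lies on line DW with DK:KW = 3:5 ⇒ K = (-19/48, -3/8)
2·[AMW] = 1/2, 2·[KAN] = -85/48
[AMW]:[KAN] = 1/2:-85/48 = -24/85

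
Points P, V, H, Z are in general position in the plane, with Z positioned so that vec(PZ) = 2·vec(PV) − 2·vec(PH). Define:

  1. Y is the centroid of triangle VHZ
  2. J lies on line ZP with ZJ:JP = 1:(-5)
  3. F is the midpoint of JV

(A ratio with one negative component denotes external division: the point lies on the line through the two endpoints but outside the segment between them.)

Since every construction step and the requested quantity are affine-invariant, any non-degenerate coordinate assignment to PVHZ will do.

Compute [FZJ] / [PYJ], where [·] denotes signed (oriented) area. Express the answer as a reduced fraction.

Assign P = (0, 0), V = (1, 0), H = (0, 1), Z = (2, -2) — the answer is frame-independent, so this choice is without loss of generality.
1. Y is the centroid of triangle VHZ ⇒ Y = (1, -1/3)
2. J lies on line ZP with ZJ:JP = 1:(-5) ⇒ J = (5/2, -5/2)
3. F is the midpoint of JV ⇒ F = (7/4, -5/4)
2·[FZJ] = 1/4, 2·[PYJ] = -5/3
[FZJ]:[PYJ] = 1/4:-5/3 = -3/20

[FZJ]:[PYJ] = -3/20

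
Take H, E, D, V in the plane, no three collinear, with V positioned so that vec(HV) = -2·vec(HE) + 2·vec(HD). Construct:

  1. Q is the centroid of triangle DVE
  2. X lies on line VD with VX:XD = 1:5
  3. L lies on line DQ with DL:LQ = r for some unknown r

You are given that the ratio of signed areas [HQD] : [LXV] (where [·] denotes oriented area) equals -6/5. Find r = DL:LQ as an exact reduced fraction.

Set H = (0, 0), E = (1, 0), D = (0, 1), V = (-2, 2); any affine frame gives the same invariant.
1. Q is the centroid of triangle DVE ⇒ Q = (-1/3, 1)
2. X lies on line VD with VX:XD = 1:5 ⇒ X = (-5/3, 11/6)
3. With DL:LQ = r, write λ = r/(r+1) so L = D + λ·(Q−D); L is affine-linear in λ
Every point depending on L is an affine combination of L and λ-independent points, so each such coordinate is linear in λ; the λ² term in each signed area is a multiple of (Q−D)×(Q−D) = 0, so 2·[HQD] and 2·[LXV] are each linear in λ. Evaluating at λ=0 and λ=1:
  2·[HQD] = -1/3,   2·[LXV] = 1/18·λ
So [HQD]:[LXV] = (-1/3) / (1/18·λ). Setting this equal to -6/5:
  -1/3 = -6/5·(1/18·λ)  ⇒  λ = 5
Then r = λ/(1−λ) = (5)/(-4) = -5/4. Check: with r = -5/4, L = (-5/3, 1) and [HQD]:[LXV] = -6/5 as required.

r = -5/4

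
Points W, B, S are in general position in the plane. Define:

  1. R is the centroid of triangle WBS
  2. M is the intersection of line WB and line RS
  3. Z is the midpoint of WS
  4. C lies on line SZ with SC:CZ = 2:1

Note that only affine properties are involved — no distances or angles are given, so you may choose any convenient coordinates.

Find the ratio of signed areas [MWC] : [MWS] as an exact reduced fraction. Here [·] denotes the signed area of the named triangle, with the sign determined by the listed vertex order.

Assign W = (0, 0), B = (1, 0), S = (0, 1) — the answer is frame-independent, so this choice is without loss of generality.
1. R is the centroid of triangle WBS ⇒ R = (1/3, 1/3)
2. M is the intersection of line WB and line RS ⇒ M = (1/2, 0)
3. Z is the midpoint of WS ⇒ Z = (0, 1/2)
4. C lies on line SZ with SC:CZ = 2:1 ⇒ C = (0, 2/3)
2·[MWC] = -1/3, 2·[MWS] = -1/2
[MWC]:[MWS] = -1/3:-1/2 = 2/3

[MWC]:[MWS] = 2/3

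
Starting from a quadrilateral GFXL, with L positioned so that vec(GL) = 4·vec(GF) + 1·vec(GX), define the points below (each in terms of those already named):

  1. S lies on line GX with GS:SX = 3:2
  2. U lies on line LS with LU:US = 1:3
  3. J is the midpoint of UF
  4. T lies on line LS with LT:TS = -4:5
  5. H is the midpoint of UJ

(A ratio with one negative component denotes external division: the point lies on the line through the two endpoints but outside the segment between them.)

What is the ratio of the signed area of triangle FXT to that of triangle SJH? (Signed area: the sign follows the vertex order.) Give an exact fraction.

[FXT]:[SJH] = -288/7

Choose coordinates G = (0, 0), F = (1, 0), X = (0, 1), L = (4, 1).
1. S lies on line GX with GS:SX = 3:2 ⇒ S = (0, 3/5)
2. U lies on line LS with LU:US = 1:3 ⇒ U = (3, 9/10)
3. J is the midpoint of UF ⇒ J = (2, 9/20)
4. T lies on line LS with LT:TS = -4:5 ⇒ T = (20, 13/5)
5. H is the midpoint of UJ ⇒ H = (5/2, 27/40)
2·[FXT] = -108/5, 2·[SJH] = 21/40
[FXT]:[SJH] = -108/5:21/40 = -288/7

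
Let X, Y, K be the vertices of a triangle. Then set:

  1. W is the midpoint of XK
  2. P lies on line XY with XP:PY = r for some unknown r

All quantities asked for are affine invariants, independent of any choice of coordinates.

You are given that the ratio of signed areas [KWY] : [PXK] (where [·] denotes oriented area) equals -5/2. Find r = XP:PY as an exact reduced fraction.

r = 1/4

Set X = (0, 0), Y = (1, 0), K = (0, 1); any affine frame gives the same invariant.
1. W is the midpoint of XK ⇒ W = (0, 1/2)
2. With XP:PY = r, write λ = r/(r+1) so P = X + λ·(Y−X); P is affine-linear in λ
Every point depending on P is an affine combination of P and λ-independent points, so each such coordinate is linear in λ; the λ² term in each signed area is a multiple of (Y−X)×(Y−X) = 0, so 2·[KWY] and 2·[PXK] are each linear in λ. Evaluating at λ=0 and λ=1:
  2·[KWY] = 1/2,   2·[PXK] = −λ
So [KWY]:[PXK] = (1/2) / (−λ). Setting this equal to -5/2:
  1/2 = -5/2·(−λ)  ⇒  λ = 1/5
Then r = λ/(1−λ) = (1/5)/(4/5) = 1/4. Check: with r = 1/4, P = (1/5, 0) and [KWY]:[PXK] = -5/2 as required.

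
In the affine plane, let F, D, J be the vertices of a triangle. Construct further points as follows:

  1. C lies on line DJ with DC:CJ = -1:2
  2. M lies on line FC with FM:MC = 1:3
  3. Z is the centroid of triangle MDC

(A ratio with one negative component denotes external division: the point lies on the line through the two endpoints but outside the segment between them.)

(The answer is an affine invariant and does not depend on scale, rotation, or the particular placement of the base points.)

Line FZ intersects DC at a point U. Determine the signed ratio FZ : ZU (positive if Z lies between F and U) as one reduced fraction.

FZ:ZU = 3

Choose coordinates F = (0, 0), D = (1, 0), J = (0, 1).
1. C lies on line DJ with DC:CJ = -1:2 ⇒ C = (2, -1)
2. M lies on line FC with FM:MC = 1:3 ⇒ M = (1/2, -1/4)
3. Z is the centroid of triangle MDC ⇒ Z = (7/6, -5/12)
line FZ meets DC at U = (14/9, -5/9)
Z = F + t·(U−F) with t = 3/4, so FZ:ZU = 3/4:1/4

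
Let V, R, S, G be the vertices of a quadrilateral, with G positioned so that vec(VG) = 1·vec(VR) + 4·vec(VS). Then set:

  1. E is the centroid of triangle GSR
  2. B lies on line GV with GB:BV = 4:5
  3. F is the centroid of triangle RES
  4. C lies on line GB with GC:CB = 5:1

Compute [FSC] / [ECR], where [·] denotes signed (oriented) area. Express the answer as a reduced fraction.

Assign V = (0, 0), R = (1, 0), S = (0, 1), G = (1, 4) — the answer is frame-independent, so this choice is without loss of generality.
1. E is the centroid of triangle GSR ⇒ E = (2/3, 5/3)
2. B lies on line GV with GB:BV = 4:5 ⇒ B = (5/9, 20/9)
3. F is the centroid of triangle RES ⇒ F = (5/9, 8/9)
4. C lies on line GB with GC:CB = 5:1 ⇒ C = (17/27, 68/27)
2·[FSC] = -74/81, 2·[ECR] = -2/9
[FSC]:[ECR] = -74/81:-2/9 = 37/9

[FSC]:[ECR] = 37/9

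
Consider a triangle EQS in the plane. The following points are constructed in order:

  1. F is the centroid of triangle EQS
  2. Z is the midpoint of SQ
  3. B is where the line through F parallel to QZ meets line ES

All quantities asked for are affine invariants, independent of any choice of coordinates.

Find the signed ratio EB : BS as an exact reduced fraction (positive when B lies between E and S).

EB:BS = 2

Work in coordinates with E = (0, 0), Q = (1, 0), S = (0, 1).
1. F is the centroid of triangle EQS ⇒ F = (1/3, 1/3)
2. Z is the midpoint of SQ ⇒ Z = (1/2, 1/2)
3. B is where the line through F parallel to QZ meets line ES ⇒ B = (0, 2/3)
B = E + t·(S−E) with t = 2/3, so EB:BS = t:(1−t) = 2/3:1/3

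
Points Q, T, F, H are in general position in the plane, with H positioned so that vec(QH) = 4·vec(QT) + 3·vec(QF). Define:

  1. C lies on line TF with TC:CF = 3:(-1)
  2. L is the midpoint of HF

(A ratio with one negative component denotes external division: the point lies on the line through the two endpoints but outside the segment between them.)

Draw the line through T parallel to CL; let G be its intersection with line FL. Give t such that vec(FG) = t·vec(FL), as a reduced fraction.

t = -2

Set Q = (0, 0), T = (1, 0), F = (0, 1), H = (4, 3); any affine frame gives the same invariant.
1. C lies on line TF with TC:CF = 3:(-1) ⇒ C = (-1/2, 3/2)
2. L is the midpoint of HF ⇒ L = (2, 2)
through T parallel to CL: direction (5/2, 1/2); meets FL at G = (-4, -1)
G = F + t·(L−F) with t = -2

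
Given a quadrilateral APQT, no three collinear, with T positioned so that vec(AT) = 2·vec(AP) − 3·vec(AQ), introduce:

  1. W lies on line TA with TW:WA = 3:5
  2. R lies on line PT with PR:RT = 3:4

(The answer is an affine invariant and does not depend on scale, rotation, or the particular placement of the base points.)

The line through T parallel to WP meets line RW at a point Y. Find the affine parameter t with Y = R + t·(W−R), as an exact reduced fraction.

t = -4/3

Set A = (0, 0), P = (1, 0), Q = (0, 1), T = (2, -3); any affine frame gives the same invariant.
1. W lies on line TA with TW:WA = 3:5 ⇒ W = (5/4, -15/8)
2. R lies on line PT with PR:RT = 3:4 ⇒ R = (10/7, -9/7)
through T parallel to WP: direction (-1/4, 15/8); meets RW at Y = (5/3, -1/2)
Y = R + t·(W−R) with t = -4/3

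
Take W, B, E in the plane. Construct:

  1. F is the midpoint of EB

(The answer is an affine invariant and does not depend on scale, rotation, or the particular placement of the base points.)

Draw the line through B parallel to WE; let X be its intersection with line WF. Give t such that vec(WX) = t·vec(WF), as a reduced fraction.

Choose coordinates W = (0, 0), B = (1, 0), E = (0, 1).
1. F is the midpoint of EB ⇒ F = (1/2, 1/2)
through B parallel to WE: direction (0, 1); meets WF at X = (1, 1)
X = W + t·(F−W) with t = 2

t = 2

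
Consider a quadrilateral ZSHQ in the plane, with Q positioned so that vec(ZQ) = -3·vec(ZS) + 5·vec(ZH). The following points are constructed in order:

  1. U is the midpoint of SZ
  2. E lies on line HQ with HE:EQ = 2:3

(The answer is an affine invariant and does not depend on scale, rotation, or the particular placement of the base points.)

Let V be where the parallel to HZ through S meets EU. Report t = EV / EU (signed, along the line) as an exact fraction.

t = 22/17

Choose coordinates Z = (0, 0), S = (1, 0), H = (0, 1), Q = (-3, 5).
1. U is the midpoint of SZ ⇒ U = (1/2, 0)
2. E lies on line HQ with HE:EQ = 2:3 ⇒ E = (-6/5, 13/5)
through S parallel to HZ: direction (0, -1); meets EU at V = (1, -13/17)
V = E + t·(U−E) with t = 22/17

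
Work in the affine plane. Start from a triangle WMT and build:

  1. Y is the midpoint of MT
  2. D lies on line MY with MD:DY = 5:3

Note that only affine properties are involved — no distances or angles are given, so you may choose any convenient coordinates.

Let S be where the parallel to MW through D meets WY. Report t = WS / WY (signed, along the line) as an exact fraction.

Set W = (0, 0), M = (1, 0), T = (0, 1); any affine frame gives the same invariant.
1. Y is the midpoint of MT ⇒ Y = (1/2, 1/2)
2. D lies on line MY with MD:DY = 5:3 ⇒ D = (11/16, 5/16)
through D parallel to MW: direction (-1, 0); meets WY at S = (5/16, 5/16)
S = W + t·(Y−W) with t = 5/8

t = 5/8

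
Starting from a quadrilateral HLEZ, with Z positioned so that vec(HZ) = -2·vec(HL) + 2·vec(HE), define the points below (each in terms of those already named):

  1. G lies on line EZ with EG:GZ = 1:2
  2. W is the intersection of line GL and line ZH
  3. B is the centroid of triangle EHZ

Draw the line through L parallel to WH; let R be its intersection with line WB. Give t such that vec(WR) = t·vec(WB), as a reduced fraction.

Choose coordinates H = (0, 0), L = (1, 0), E = (0, 1), Z = (-2, 2).
1. G lies on line EZ with EG:GZ = 1:2 ⇒ G = (-2/3, 4/3)
2. W is the intersection of line GL and line ZH ⇒ W = (-4, 4)
3. B is the centroid of triangle EHZ ⇒ B = (-2/3, 1)
through L parallel to WH: direction (4, -4); meets WB at R = (6, -5)
R = W + t·(B−W) with t = 3

t = 3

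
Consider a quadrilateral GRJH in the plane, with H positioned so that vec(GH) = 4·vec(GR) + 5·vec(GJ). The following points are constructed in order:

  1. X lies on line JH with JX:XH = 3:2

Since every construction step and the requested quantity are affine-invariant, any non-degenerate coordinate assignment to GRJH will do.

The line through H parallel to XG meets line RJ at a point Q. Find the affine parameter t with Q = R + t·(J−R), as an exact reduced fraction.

Work in coordinates with G = (0, 0), R = (1, 0), J = (0, 1), H = (4, 5).
1. X lies on line JH with JX:XH = 3:2 ⇒ X = (12/5, 17/5)
through H parallel to XG: direction (-12/5, -17/5); meets RJ at Q = (20/29, 9/29)
Q = R + t·(J−R) with t = 9/29

t = 9/29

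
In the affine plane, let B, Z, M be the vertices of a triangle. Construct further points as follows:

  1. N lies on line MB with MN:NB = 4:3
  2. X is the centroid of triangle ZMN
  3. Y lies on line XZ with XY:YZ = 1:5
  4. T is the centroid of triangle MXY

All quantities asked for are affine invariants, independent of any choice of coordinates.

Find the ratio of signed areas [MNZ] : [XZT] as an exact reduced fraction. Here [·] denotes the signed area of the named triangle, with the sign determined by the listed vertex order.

Choose coordinates B = (0, 0), Z = (1, 0), M = (0, 1).
1. N lies on line MB with MN:NB = 4:3 ⇒ N = (0, 3/7)
2. X is the centroid of triangle ZMN ⇒ X = (1/3, 10/21)
3. Y lies on line XZ with XY:YZ = 1:5 ⇒ Y = (4/9, 25/63)
4. T is the centroid of triangle MXY ⇒ T = (7/27, 118/189)
2·[MNZ] = 4/7, 2·[XZT] = 4/63
[MNZ]:[XZT] = 4/7:4/63 = 9

[MNZ]:[XZT] = 9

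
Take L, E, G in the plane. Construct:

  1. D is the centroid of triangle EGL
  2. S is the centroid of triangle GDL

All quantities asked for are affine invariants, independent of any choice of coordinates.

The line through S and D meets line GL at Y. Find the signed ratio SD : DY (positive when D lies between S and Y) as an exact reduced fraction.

SD:DY = -2/3

Work in coordinates with L = (0, 0), E = (1, 0), G = (0, 1).
1. D is the centroid of triangle EGL ⇒ D = (1/3, 1/3)
2. S is the centroid of triangle GDL ⇒ S = (1/9, 4/9)
line SD meets GL at Y = (0, 1/2)
D = S + t·(Y−S) with t = -2, so SD:DY = -2:3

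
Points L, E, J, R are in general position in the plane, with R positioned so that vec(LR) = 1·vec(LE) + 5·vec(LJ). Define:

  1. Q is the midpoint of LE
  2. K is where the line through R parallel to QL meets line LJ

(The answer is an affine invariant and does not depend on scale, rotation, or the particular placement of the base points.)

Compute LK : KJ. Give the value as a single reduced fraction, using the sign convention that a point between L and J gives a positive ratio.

LK:KJ = -5/4

Assign L = (0, 0), E = (1, 0), J = (0, 1), R = (1, 5) — the answer is frame-independent, so this choice is without loss of generality.
1. Q is the midpoint of LE ⇒ Q = (1/2, 0)
2. K is where the line through R parallel to QL meets line LJ ⇒ K = (0, 5)
K = L + t·(J−L) with t = 5, so LK:KJ = t:(1−t) = 5:-4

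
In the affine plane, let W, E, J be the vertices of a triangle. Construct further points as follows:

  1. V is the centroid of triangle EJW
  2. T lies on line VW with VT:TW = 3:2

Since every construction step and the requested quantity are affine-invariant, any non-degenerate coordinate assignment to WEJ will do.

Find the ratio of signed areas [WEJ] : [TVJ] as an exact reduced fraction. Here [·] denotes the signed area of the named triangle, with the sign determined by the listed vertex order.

[WEJ]:[TVJ] = 5

Assign W = (0, 0), E = (1, 0), J = (0, 1) — the answer is frame-independent, so this choice is without loss of generality.
1. V is the centroid of triangle EJW ⇒ V = (1/3, 1/3)
2. T lies on line VW with VT:TW = 3:2 ⇒ T = (2/15, 2/15)
2·[WEJ] = 1, 2·[TVJ] = 1/5
[WEJ]:[TVJ] = 1:1/5 = 5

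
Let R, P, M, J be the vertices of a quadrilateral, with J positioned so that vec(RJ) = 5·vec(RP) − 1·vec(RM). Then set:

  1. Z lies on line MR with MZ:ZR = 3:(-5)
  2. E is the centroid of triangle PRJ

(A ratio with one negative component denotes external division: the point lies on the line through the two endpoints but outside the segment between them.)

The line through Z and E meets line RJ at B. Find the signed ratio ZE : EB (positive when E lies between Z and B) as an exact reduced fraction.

ZE:EB = 73/2

Set R = (0, 0), P = (1, 0), M = (0, 1), J = (5, -1); any affine frame gives the same invariant.
1. Z lies on line MR with MZ:ZR = 3:(-5) ⇒ Z = (0, 5/2)
2. E is the centroid of triangle PRJ ⇒ E = (2, -1/3)
line ZE meets RJ at B = (150/73, -30/73)
E = Z + t·(B−Z) with t = 73/75, so ZE:EB = 73/75:2/75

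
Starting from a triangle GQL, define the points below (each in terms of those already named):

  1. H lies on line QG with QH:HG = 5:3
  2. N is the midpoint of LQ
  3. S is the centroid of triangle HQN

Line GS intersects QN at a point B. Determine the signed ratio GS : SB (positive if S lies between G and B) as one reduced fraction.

GS:SB = 19/5

Set G = (0, 0), Q = (1, 0), L = (0, 1); any affine frame gives the same invariant.
1. H lies on line QG with QH:HG = 5:3 ⇒ H = (3/8, 0)
2. N is the midpoint of LQ ⇒ N = (1/2, 1/2)
3. S is the centroid of triangle HQN ⇒ S = (5/8, 1/6)
line GS meets QN at B = (15/19, 4/19)
S = G + t·(B−G) with t = 19/24, so GS:SB = 19/24:5/24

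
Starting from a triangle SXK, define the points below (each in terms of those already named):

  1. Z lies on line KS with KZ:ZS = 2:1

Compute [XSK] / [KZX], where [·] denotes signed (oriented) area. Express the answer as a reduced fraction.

Set S = (0, 0), X = (1, 0), K = (0, 1); any affine frame gives the same invariant.
1. Z lies on line KS with KZ:ZS = 2:1 ⇒ Z = (0, 1/3)
2·[XSK] = -1, 2·[KZX] = 2/3
[XSK]:[KZX] = -1:2/3 = -3/2

[XSK]:[KZX] = -3/2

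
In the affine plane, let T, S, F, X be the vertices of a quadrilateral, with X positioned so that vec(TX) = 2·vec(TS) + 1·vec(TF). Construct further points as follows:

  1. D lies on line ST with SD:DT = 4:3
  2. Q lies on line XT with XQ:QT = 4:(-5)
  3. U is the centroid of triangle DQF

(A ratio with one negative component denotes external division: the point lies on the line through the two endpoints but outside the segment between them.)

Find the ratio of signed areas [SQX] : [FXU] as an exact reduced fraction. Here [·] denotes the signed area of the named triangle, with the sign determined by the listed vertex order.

Assign T = (0, 0), S = (1, 0), F = (0, 1), X = (2, 1) — the answer is frame-independent, so this choice is without loss of generality.
1. D lies on line ST with SD:DT = 4:3 ⇒ D = (3/7, 0)
2. Q lies on line XT with XQ:QT = 4:(-5) ⇒ Q = (10, 5)
3. U is the centroid of triangle DQF ⇒ U = (73/21, 2)
2·[SQX] = 4, 2·[FXU] = 2
[SQX]:[FXU] = 4:2 = 2

[SQX]:[FXU] = 2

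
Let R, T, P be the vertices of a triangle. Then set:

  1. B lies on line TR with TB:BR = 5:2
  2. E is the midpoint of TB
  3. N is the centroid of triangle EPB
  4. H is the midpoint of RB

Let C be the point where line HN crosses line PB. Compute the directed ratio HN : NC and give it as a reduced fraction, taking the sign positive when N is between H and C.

Choose coordinates R = (0, 0), T = (1, 0), P = (0, 1).
1. B lies on line TR with TB:BR = 5:2 ⇒ B = (2/7, 0)
2. E is the midpoint of TB ⇒ E = (9/14, 0)
3. N is the centroid of triangle EPB ⇒ N = (13/42, 1/3)
4. H is the midpoint of RB ⇒ H = (1/7, 0)
line HN meets PB at C = (18/77, 2/11)
N = H + t·(C−H) with t = 11/6, so HN:NC = 11/6:-5/6

HN:NC = -11/5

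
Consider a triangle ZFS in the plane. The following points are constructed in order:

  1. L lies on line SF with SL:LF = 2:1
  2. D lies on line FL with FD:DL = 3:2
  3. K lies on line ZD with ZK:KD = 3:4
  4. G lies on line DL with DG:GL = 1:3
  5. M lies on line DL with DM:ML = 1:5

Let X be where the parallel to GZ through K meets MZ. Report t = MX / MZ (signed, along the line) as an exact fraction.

t = -2/7

Set Z = (0, 0), F = (1, 0), S = (0, 1); any affine frame gives the same invariant.
1. L lies on line SF with SL:LF = 2:1 ⇒ L = (2/3, 1/3)
2. D lies on line FL with FD:DL = 3:2 ⇒ D = (4/5, 1/5)
3. K lies on line ZD with ZK:KD = 3:4 ⇒ K = (12/35, 3/35)
4. G lies on line DL with DG:GL = 1:3 ⇒ G = (23/30, 7/30)
5. M lies on line DL with DM:ML = 1:5 ⇒ M = (7/9, 2/9)
through K parallel to GZ: direction (-23/30, -7/30); meets MZ at X = (1, 2/7)
X = M + t·(Z−M) with t = -2/7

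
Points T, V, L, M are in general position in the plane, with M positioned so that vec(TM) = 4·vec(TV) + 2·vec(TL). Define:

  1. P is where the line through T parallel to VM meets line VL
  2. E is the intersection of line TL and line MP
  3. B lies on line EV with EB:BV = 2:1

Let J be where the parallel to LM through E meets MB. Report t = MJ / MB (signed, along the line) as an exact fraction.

Set T = (0, 0), V = (1, 0), L = (0, 1), M = (4, 2); any affine frame gives the same invariant.
1. P is where the line through T parallel to VM meets line VL ⇒ P = (3/5, 2/5)
2. E is the intersection of line TL and line MP ⇒ E = (0, 2/17)
3. B lies on line EV with EB:BV = 2:1 ⇒ B = (2/3, 2/51)
through E parallel to LM: direction (4, 1); meets MB at J = (32/23, 182/391)
J = M + t·(B−M) with t = 18/23

t = 18/23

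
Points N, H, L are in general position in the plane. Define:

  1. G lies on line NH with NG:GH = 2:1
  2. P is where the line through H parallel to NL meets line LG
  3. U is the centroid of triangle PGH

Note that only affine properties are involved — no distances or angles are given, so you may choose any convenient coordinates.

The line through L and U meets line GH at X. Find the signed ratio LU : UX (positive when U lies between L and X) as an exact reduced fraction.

Choose coordinates N = (0, 0), H = (1, 0), L = (0, 1).
1. G lies on line NH with NG:GH = 2:1 ⇒ G = (2/3, 0)
2. P is where the line through H parallel to NL meets line LG ⇒ P = (1, -1/2)
3. U is the centroid of triangle PGH ⇒ U = (8/9, -1/6)
line LU meets GH at X = (16/21, 0)
U = L + t·(X−L) with t = 7/6, so LU:UX = 7/6:-1/6

LU:UX = -7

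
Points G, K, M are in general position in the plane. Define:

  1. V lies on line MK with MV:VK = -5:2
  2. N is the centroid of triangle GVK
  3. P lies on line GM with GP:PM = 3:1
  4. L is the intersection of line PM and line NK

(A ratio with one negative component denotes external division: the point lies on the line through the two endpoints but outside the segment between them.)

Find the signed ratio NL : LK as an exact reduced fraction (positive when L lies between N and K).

Assign G = (0, 0), K = (1, 0), M = (0, 1) — the answer is frame-independent, so this choice is without loss of generality.
1. V lies on line MK with MV:VK = -5:2 ⇒ V = (5/3, -2/3)
2. N is the centroid of triangle GVK ⇒ N = (8/9, -2/9)
3. P lies on line GM with GP:PM = 3:1 ⇒ P = (0, 3/4)
4. L is the intersection of line PM and line NK ⇒ L = (0, -2)
L = N + t·(K−N) with t = -8, so NL:LK = t:(1−t) = -8:9

NL:LK = -8/9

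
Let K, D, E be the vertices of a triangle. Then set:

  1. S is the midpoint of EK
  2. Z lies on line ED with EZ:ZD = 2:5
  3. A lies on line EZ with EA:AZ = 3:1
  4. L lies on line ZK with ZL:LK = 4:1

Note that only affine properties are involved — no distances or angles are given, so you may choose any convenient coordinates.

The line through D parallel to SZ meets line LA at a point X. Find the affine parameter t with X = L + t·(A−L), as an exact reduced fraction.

t = -34/21

Set K = (0, 0), D = (1, 0), E = (0, 1); any affine frame gives the same invariant.
1. S is the midpoint of EK ⇒ S = (0, 1/2)
2. Z lies on line ED with EZ:ZD = 2:5 ⇒ Z = (2/7, 5/7)
3. A lies on line EZ with EA:AZ = 3:1 ⇒ A = (3/14, 11/14)
4. L lies on line ZK with ZL:LK = 4:1 ⇒ L = (2/35, 1/7)
through D parallel to SZ: direction (2/7, 3/14); meets LA at X = (-29/147, -44/49)
X = L + t·(A−L) with t = -34/21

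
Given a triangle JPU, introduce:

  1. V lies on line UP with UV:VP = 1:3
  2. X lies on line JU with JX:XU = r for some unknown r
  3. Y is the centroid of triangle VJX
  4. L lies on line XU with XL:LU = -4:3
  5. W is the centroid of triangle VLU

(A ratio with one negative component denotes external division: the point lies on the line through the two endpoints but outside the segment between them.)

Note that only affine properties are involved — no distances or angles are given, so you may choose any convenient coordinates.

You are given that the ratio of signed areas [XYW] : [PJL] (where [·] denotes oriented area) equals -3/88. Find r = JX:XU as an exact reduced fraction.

Work in coordinates with J = (0, 0), P = (1, 0), U = (0, 1).
1. V lies on line UP with UV:VP = 1:3 ⇒ V = (1/4, 3/4)
2. With JX:XU = r, write λ = r/(r+1) so X = J + λ·(U−J); X is affine-linear in λ
3. Y is the centroid of triangle VJX ⇒ Y is an affine combination of earlier points and hence also affine-linear in λ
4. L lies on line XU with XL:LU = -4:3 ⇒ L is an affine combination of earlier points and hence also affine-linear in λ
5. W is the centroid of triangle VLU ⇒ W is an affine combination of earlier points and hence also affine-linear in λ
Every point depending on X is an affine combination of X and λ-independent points, so each such coordinate is linear in λ; the λ² term in each signed area is a multiple of (U−J)×(U−J) = 0, so 2·[XYW] and 2·[PJL] are each linear in λ. Evaluating at λ=0 and λ=1:
  2·[XYW] = -1/9·λ + 5/36,   2·[PJL] = 3·λ − 4
So [XYW]:[PJL] = (-1/9·λ + 5/36) / (3·λ − 4). Setting this equal to -3/88:
  -1/9·λ + 5/36 = -3/88·(3·λ − 4)  ⇒  λ = 2/7
Then r = λ/(1−λ) = (2/7)/(5/7) = 2/5. Check: with r = 2/5, X = (0, 2/7) and [XYW]:[PJL] = -3/88 as required.

r = 2/5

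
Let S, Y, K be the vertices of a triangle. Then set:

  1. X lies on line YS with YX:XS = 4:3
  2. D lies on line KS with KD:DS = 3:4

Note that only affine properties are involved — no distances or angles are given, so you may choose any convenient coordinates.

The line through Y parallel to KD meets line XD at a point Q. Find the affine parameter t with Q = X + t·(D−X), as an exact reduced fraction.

t = -4/3

Assign S = (0, 0), Y = (1, 0), K = (0, 1) — the answer is frame-independent, so this choice is without loss of generality.
1. X lies on line YS with YX:XS = 4:3 ⇒ X = (3/7, 0)
2. D lies on line KS with KD:DS = 3:4 ⇒ D = (0, 4/7)
through Y parallel to KD: direction (0, -3/7); meets XD at Q = (1, -16/21)
Q = X + t·(D−X) with t = -4/3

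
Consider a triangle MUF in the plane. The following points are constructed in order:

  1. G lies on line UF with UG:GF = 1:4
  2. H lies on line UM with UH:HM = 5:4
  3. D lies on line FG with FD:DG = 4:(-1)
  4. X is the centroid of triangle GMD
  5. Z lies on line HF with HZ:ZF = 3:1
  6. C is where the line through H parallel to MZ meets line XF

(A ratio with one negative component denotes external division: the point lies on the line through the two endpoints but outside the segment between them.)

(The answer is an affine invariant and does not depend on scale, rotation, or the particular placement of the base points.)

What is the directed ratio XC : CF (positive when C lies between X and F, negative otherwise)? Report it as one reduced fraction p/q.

Choose coordinates M = (0, 0), U = (1, 0), F = (0, 1).
1. G lies on line UF with UG:GF = 1:4 ⇒ G = (4/5, 1/5)
2. H lies on line UM with UH:HM = 5:4 ⇒ H = (4/9, 0)
3. D lies on line FG with FD:DG = 4:(-1) ⇒ D = (16/15, -1/15)
4. X is the centroid of triangle GMD ⇒ X = (28/45, 2/45)
5. Z lies on line HF with HZ:ZF = 3:1 ⇒ Z = (1/9, 3/4)
6. C is where the line through H parallel to MZ meets line XF ⇒ C = (14/29, 15/58)
C = X + t·(F−X) with t = 13/58, so XC:CF = t:(1−t) = 13/58:45/58

XC:CF = 13/45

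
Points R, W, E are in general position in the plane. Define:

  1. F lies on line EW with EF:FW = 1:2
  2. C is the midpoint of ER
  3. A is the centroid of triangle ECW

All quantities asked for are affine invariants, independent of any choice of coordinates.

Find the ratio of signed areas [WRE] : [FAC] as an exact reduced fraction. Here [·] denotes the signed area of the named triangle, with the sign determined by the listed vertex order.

Choose coordinates R = (0, 0), W = (1, 0), E = (0, 1).
1. F lies on line EW with EF:FW = 1:2 ⇒ F = (1/3, 2/3)
2. C is the midpoint of ER ⇒ C = (0, 1/2)
3. A is the centroid of triangle ECW ⇒ A = (1/3, 1/2)
2·[WRE] = -1, 2·[FAC] = -1/18
[WRE]:[FAC] = -1:-1/18 = 18

[WRE]:[FAC] = 18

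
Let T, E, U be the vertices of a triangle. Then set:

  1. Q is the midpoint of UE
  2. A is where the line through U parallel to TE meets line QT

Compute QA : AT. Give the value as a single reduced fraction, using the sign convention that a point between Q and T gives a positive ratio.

Assign T = (0, 0), E = (1, 0), U = (0, 1) — the answer is frame-independent, so this choice is without loss of generality.
1. Q is the midpoint of UE ⇒ Q = (1/2, 1/2)
2. A is where the line through U parallel to TE meets line QT ⇒ A = (1, 1)
A = Q + t·(T−Q) with t = -1, so QA:AT = t:(1−t) = -1:2

QA:AT = -1/2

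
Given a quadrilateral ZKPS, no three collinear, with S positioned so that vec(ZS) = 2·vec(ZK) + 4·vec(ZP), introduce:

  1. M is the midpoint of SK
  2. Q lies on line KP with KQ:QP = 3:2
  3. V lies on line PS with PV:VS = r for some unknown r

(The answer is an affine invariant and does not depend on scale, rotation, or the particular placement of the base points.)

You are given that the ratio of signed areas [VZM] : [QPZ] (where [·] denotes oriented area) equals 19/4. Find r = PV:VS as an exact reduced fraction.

Assign Z = (0, 0), K = (1, 0), P = (0, 1), S = (2, 4) — the answer is frame-independent, so this choice is without loss of generality.
1. M is the midpoint of SK ⇒ M = (3/2, 2)
2. Q lies on line KP with KQ:QP = 3:2 ⇒ Q = (2/5, 3/5)
3. With PV:VS = r, write λ = r/(r+1) so V = P + λ·(S−P); V is affine-linear in λ
Every point depending on V is an affine combination of V and λ-independent points, so each such coordinate is linear in λ; the λ² term in each signed area is a multiple of (S−P)×(S−P) = 0, so 2·[VZM] and 2·[QPZ] are each linear in λ. Evaluating at λ=0 and λ=1:
  2·[VZM] = 1/2·λ + 3/2,   2·[QPZ] = 2/5
So [VZM]:[QPZ] = (1/2·λ + 3/2) / (2/5). Setting this equal to 19/4:
  1/2·λ + 3/2 = 19/4·(2/5)  ⇒  λ = 4/5
Then r = λ/(1−λ) = (4/5)/(1/5) = 4. Check: with r = 4, V = (8/5, 17/5) and [VZM]:[QPZ] = 19/4 as required.

r = 4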